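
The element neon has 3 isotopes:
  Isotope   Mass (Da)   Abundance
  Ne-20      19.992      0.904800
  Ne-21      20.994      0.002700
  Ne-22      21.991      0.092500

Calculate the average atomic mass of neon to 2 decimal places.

Weight each isotope mass by its fractional abundance: 0.904800 × 19.992 + 0.002700 × 20.994 + 0.092500 × 21.991
= 18.0888 + 0.0567 + 2.0342 = 20.1797 Da

20.18 Da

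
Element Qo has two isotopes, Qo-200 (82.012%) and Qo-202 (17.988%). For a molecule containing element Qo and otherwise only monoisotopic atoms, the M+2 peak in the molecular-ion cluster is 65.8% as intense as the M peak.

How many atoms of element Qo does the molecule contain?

For n independent Qo atoms, I(M+2)/I(M) = n · (abundance Qo-202) / (abundance Qo-200) = n · 0.17988/0.82012.
n = 0.658 × 0.82012/0.17988 = 3.00 ≈ 3

3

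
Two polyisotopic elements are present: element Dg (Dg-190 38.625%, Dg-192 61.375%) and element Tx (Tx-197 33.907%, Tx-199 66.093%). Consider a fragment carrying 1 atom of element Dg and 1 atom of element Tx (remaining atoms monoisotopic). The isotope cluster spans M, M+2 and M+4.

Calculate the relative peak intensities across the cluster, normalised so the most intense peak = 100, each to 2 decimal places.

28.26 : 100.00 : 87.54

Element Dg pattern (n=1): 0.38625 : 0.61375
Element Tx pattern (n=1): 0.33907 : 0.66093
Convolve the two distributions (both contribute in 2-u steps):
  M: 0.38625×0.33907 = 0.130966
  M+2: 0.38625×0.66093 + 0.61375×0.33907 = 0.463388
  M+4: 0.61375×0.66093 = 0.405646
Scale to base peak (0.463388) = 100: 28.26 : 100.00 : 87.54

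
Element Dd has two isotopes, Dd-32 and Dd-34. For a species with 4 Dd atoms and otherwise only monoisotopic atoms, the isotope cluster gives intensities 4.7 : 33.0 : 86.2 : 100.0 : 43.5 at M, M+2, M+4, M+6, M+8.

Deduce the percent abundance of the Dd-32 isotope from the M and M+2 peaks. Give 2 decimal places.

If p is the fraction of Dd that is Dd-32, then I(M+2)/I(M) = [C(4,1)·p^3·(1−p)] / p^4 = 4·(1−p)/p = 33.0/4.7 = 7.0213
(1−p)/p = 7.0213/4 = 1.7553  ⇒  p = 1/(1 + 1.7553) = 0.3629
Dd-32: 36.29%, Dd-34: 63.71%.

36.29%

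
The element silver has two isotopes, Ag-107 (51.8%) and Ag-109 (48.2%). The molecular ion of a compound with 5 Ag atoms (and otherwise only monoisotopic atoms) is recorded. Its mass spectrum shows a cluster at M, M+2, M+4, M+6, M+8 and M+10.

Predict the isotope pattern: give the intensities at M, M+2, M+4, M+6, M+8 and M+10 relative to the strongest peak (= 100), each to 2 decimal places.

11.55 : 53.73 : 100.00 : 93.05 : 43.29 : 8.06

Each Ag atom is independently Ag-107 (p = 0.518) or Ag-109 (q = 0.482); the cluster is the binomial expansion (p + q)^5.
P(M) = 0.518^5 = 0.037295
P(M+2) = 5 × 0.518^4 × 0.482^1 = 0.173515
P(M+4) = 10 × 0.518^3 × 0.482^2 = 0.322911
P(M+6) = 10 × 0.518^2 × 0.482^3 = 0.300470
P(M+8) = 5 × 0.518^1 × 0.482^4 = 0.139794
P(M+10) = 0.482^5 = 0.026016
The M+4 peak is largest (0.322911); scaling to 100 gives 11.55 : 53.73 : 100.00 : 93.05 : 43.29 : 8.06.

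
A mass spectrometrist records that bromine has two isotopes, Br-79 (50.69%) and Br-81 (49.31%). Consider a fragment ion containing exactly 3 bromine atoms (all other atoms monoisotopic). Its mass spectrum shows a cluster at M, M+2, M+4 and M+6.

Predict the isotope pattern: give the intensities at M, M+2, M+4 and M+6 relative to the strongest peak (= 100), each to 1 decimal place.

34.3 : 100.0 : 97.3 : 31.5

Expanding (0.5069 + 0.4931)^3:
P(M) = 0.5069^3 = 0.130247
P(M+2) = 3 × 0.5069^2 × 0.4931^1 = 0.380103
P(M+4) = 3 × 0.5069^1 × 0.4931^2 = 0.369755
P(M+6) = 0.4931^3 = 0.119896
The M+2 peak is largest (0.380103); scaling to 100 gives 34.3 : 100.0 : 97.3 : 31.5.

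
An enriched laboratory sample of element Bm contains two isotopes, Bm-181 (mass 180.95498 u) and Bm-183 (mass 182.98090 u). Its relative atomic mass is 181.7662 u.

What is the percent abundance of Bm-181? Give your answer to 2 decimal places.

59.96%

Let x be the fractional abundance of Bm-181; then Bm-183 has abundance 1 − x.
180.95498·x + 182.98090·(1 − x) = 181.7662
(180.95498 − 182.98090)·x = 181.7662 − 182.98090
x = -1.21470 / -2.02592 = 0.59958 → 59.96% Bm-181, 40.04% Bm-183.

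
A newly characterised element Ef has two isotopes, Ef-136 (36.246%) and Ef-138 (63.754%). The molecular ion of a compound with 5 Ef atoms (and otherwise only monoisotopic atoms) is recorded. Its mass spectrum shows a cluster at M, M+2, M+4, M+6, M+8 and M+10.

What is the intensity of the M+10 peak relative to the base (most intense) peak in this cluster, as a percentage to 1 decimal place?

Term probabilities: M 0.0063, M+2 0.0550, M+4 0.1936, M+6 0.3404, M+8 0.2994, M+10 0.1053. Base peak = M+6.
P(M+6) = C(5,3) × 0.36246^2 × 0.63754^3 = 10 × 0.13137725 × 0.25913276 = 0.340441 (base)
P(M+10) = C(5,5) × 0.36246^0 × 0.63754^5 = 1 × 1.0000 × 0.10532639 = 0.105326
Relative intensity = 0.105326 / 0.340441 × 100 = 30.9

30.9%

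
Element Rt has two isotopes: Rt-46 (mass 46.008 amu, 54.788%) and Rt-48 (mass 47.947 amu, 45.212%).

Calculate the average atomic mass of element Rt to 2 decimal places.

The abundance-weighted mean is 0.54788 × 46.008 + 0.45212 × 47.947
= 25.2069 + 21.6778 = 46.8847 amu

46.88 amu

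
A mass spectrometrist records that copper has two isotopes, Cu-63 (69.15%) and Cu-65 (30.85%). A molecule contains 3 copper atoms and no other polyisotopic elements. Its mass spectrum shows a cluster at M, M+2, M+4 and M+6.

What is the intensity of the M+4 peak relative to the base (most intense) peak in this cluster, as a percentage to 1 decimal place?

Binomial terms of (0.6915 + 0.3085)^3: M 0.3307, M+2 0.4425, M+4 0.1974, M+6 0.0294 → M+2 is the base peak.
P(M+2) = C(3,1) × 0.6915^2 × 0.3085^1 = 3 × 0.47817225 × 0.3085 = 0.442548 (base)
P(M+4) = C(3,2) × 0.6915^1 × 0.3085^2 = 3 × 0.6915 × 0.09517225 = 0.197435
Relative intensity = 0.197435 / 0.442548 × 100 = 44.6

44.6%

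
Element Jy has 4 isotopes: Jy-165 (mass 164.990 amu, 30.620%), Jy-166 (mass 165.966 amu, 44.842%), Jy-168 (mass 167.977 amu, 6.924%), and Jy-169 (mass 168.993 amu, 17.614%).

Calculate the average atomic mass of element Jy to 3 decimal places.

166.340 amu

Average mass = Σ (abundance × isotope mass) = 0.30620 × 164.990 + 0.44842 × 165.966 + 0.06924 × 167.977 + 0.17614 × 168.993
= 50.5199 + 74.4225 + 11.6307 + 29.7664 = 166.3395 amu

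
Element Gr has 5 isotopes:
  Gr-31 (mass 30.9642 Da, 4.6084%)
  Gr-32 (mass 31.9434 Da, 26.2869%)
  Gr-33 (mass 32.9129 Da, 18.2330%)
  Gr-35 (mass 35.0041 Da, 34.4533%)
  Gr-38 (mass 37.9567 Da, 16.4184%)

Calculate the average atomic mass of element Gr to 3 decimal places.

34.117 Da

The abundance-weighted mean is 0.046084 × 30.9642 + 0.262869 × 31.9434 + 0.182330 × 32.9129 + 0.344533 × 35.0041 + 0.164184 × 37.9567
= 1.42695 + 8.39693 + 6.00101 + 12.06007 + 6.23188 = 34.11684 Da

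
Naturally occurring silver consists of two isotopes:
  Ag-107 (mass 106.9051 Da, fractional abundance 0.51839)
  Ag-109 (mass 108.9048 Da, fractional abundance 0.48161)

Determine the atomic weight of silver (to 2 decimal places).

107.87 Da

Average mass = Σ (abundance × isotope mass) = 0.51839 × 106.9051 + 0.48161 × 108.9048
= 55.41853 + 52.44964 = 107.86817 Da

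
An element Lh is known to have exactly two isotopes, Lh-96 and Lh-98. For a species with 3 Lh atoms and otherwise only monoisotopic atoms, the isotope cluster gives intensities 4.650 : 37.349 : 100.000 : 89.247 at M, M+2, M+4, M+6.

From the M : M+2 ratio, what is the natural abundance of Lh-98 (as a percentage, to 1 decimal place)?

72.8%

If p is the fraction of Lh that is Lh-96, then I(M+2)/I(M) = [C(3,1)·p^2·(1−p)] / p^3 = 3·(1−p)/p = 37.349/4.650 = 8.0320
(1−p)/p = 8.0320/3 = 2.6773  ⇒  p = 1/(1 + 2.6773) = 0.2719
Lh-96: 27.2%, Lh-98: 72.8%.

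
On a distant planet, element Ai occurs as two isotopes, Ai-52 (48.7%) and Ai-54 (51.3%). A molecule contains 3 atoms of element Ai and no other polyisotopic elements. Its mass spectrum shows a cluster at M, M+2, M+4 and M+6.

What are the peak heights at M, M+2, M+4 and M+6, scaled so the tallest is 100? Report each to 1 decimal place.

The 3 Ai atoms are independent, so intensities follow the terms of (0.487 + 0.513)^3.
P(M) = 0.487^3 = 0.115501
P(M+2) = 3 × 0.487^2 × 0.513^1 = 0.365003
P(M+4) = 3 × 0.487^1 × 0.513^2 = 0.384490
P(M+6) = 0.513^3 = 0.135006
The M+4 peak is largest (0.384490); scaling to 100 gives 30.0 : 94.9 : 100.0 : 35.1.

30.0 : 94.9 : 100.0 : 35.1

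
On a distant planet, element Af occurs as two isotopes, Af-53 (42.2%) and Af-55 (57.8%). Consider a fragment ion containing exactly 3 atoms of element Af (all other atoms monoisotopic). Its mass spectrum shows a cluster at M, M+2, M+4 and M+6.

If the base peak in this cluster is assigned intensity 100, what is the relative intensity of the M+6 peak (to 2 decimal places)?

45.66

Term probabilities: M 0.0752, M+2 0.3088, M+4 0.4230, M+6 0.1931. Base peak = M+4.
P(M+4) = C(3,2) × 0.422^1 × 0.578^2 = 3 × 0.4220 × 0.334084 = 0.422950 (base)
P(M+6) = C(3,3) × 0.422^0 × 0.578^3 = 1 × 1.0000 × 0.19310055 = 0.193101
Relative intensity = 0.193101 / 0.422950 × 100 = 45.66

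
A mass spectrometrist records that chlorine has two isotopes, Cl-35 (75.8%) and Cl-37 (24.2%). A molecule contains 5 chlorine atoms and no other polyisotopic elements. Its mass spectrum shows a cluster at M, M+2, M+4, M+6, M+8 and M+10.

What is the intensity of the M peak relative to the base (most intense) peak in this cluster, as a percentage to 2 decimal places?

62.64%

Binomial terms of (0.758 + 0.242)^5: M 0.2502, M+2 0.3994, M+4 0.2551, M+6 0.0814, M+8 0.0130, M+10 0.0008 → M+2 is the base peak.
P(M+2) = C(5,1) × 0.758^4 × 0.242^1 = 5 × 0.33012379 × 0.2420 = 0.399450 (base)
P(M) = C(5,0) × 0.758^5 × 0.242^0 = 1 × 0.25023383 × 1.0000 = 0.250234
Relative intensity = 0.250234 / 0.399450 × 100 = 62.64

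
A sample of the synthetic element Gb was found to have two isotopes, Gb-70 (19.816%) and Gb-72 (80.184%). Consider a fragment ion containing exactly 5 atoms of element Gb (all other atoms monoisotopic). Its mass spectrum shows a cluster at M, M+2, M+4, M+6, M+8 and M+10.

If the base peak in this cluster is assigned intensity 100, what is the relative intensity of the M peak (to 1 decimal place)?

0.1

Term probabilities: M 0.0003, M+2 0.0062, M+4 0.0500, M+6 0.2024, M+8 0.4096, M+10 0.3315. Base peak = M+8.
P(M+8) = C(5,4) × 0.19816^1 × 0.80184^4 = 5 × 0.19816 × 0.41338134 = 0.409578 (base)
P(M) = C(5,0) × 0.19816^5 × 0.80184^0 = 1 × 0.00030555 × 1.0000 = 0.000306
Relative intensity = 0.000306 / 0.409578 × 100 = 0.1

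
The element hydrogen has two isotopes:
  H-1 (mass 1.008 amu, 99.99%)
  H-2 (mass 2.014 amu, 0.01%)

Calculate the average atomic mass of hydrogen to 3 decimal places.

1.008 amu

The abundance-weighted mean is 0.9999 × 1.008 + 0.0001 × 2.014
= 1.0079 + 0.0002 = 1.0081 amu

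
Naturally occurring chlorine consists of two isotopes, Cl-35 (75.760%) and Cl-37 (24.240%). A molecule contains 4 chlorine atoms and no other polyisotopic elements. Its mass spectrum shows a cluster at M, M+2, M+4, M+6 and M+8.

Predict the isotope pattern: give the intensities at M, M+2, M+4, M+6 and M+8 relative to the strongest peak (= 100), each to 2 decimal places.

Each Cl atom is independently Cl-35 (p = 0.75760) or Cl-37 (q = 0.24240); the cluster is the binomial expansion (p + q)^4.
P(M) = 0.75760^4 = 0.329428
P(M+2) = 4 × 0.75760^3 × 0.24240^1 = 0.421612
P(M+4) = 6 × 0.75760^2 × 0.24240^2 = 0.202347
P(M+6) = 4 × 0.75760^1 × 0.24240^3 = 0.043162
P(M+8) = 0.24240^4 = 0.003452
The M+2 peak is largest (0.421612); scaling to 100 gives 78.14 : 100.00 : 47.99 : 10.24 : 0.82.

78.14 : 100.00 : 47.99 : 10.24 : 0.82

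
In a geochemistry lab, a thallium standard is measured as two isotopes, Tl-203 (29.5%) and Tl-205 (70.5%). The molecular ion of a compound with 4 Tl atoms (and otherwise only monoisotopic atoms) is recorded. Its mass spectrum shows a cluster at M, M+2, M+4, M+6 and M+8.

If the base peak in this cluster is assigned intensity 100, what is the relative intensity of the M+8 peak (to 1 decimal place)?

Binomial terms of (0.295 + 0.705)^4: M 0.0076, M+2 0.0724, M+4 0.2595, M+6 0.4135, M+8 0.2470 → M+6 is the base peak.
P(M+6) = C(4,3) × 0.295^1 × 0.705^3 = 4 × 0.2950 × 0.35040263 = 0.413475 (base)
P(M+8) = C(4,4) × 0.295^0 × 0.705^4 = 1 × 1.0000 × 0.24703385 = 0.247034
Relative intensity = 0.247034 / 0.413475 × 100 = 59.7

59.7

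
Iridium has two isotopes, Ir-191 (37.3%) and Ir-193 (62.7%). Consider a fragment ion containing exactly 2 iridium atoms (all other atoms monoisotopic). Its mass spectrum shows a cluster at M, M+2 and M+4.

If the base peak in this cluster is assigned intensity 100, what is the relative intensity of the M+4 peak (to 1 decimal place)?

(0.373 + 0.627)^2 gives M 0.1391, M+2 0.4677, M+4 0.3931; the largest is M+2.
P(M+2) = C(2,1) × 0.373^1 × 0.627^1 = 2 × 0.3730 × 0.6270 = 0.467742 (base)
P(M+4) = C(2,2) × 0.373^0 × 0.627^2 = 1 × 1.0000 × 0.393129 = 0.393129
Relative intensity = 0.393129 / 0.467742 × 100 = 84.0

84.0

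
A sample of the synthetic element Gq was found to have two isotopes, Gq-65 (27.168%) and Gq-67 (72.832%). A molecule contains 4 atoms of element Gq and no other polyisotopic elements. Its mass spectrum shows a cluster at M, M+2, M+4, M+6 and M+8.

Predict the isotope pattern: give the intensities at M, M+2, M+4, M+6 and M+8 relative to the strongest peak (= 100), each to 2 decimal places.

The 4 Gq atoms are independent, so intensities follow the terms of (0.27168 + 0.72832)^4.
P(M) = 0.27168^4 = 0.005448
P(M+2) = 4 × 0.27168^3 × 0.72832^1 = 0.058419
P(M+4) = 6 × 0.27168^2 × 0.72832^2 = 0.234915
P(M+6) = 4 × 0.27168^1 × 0.72832^3 = 0.419841
P(M+8) = 0.72832^4 = 0.281377
The M+6 peak is largest (0.419841); scaling to 100 gives 1.30 : 13.91 : 55.95 : 100.00 : 67.02.

1.30 : 13.91 : 55.95 : 100.00 : 67.02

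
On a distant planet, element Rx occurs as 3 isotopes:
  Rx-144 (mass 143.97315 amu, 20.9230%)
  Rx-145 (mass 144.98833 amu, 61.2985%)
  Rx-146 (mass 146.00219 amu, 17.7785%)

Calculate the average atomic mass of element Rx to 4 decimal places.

Ar = Σ fᵢ·mᵢ = 0.209230 × 143.97315 + 0.612985 × 144.98833 + 0.177785 × 146.00219
= 30.123502 + 88.875671 + 25.956999 = 144.956172 amu

144.9562 amu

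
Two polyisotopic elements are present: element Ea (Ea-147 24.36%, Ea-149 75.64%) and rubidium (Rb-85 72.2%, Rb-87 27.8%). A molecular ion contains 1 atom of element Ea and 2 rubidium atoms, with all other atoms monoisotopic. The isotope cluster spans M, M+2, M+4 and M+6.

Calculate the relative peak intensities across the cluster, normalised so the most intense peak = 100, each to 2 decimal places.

Element Ea pattern (n=1): 0.2436 : 0.7564
Rubidium pattern (n=2): 0.521284 : 0.401432 : 0.077284
Convolve the two distributions (both contribute in 2-u steps):
  M: 0.2436×0.521284 = 0.126985
  M+2: 0.2436×0.401432 + 0.7564×0.521284 = 0.492088
  M+4: 0.2436×0.077284 + 0.7564×0.401432 = 0.322470
  M+6: 0.7564×0.077284 = 0.058458
Scale to base peak (0.492088) = 100: 25.81 : 100.00 : 65.53 : 11.88

25.81 : 100.00 : 65.53 : 11.88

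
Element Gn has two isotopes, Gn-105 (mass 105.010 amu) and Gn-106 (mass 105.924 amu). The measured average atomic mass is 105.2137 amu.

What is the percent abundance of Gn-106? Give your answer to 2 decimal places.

With x = fraction of Gn-105 (so Gn-106 is 1 − x):
105.010·x + 105.924·(1 − x) = 105.2137
(105.010 − 105.924)·x = 105.2137 − 105.924
x = -0.7103 / -0.914 = 0.77713 → 77.71% Gn-105, 22.29% Gn-106.

22.29%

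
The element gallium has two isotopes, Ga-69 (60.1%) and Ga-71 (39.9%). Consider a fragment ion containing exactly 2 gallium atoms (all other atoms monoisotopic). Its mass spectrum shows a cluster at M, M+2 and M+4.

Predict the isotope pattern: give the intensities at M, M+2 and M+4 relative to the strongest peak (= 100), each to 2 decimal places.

Each Ga atom is independently Ga-69 (p = 0.601) or Ga-71 (q = 0.399); the cluster is the binomial expansion (p + q)^2.
P(M) = 0.601^2 = 0.361201
P(M+2) = 2 × 0.601^1 × 0.399^1 = 0.479598
P(M+4) = 0.399^2 = 0.159201
The M+2 peak is largest (0.479598); scaling to 100 gives 75.31 : 100.00 : 33.19.

75.31 : 100.00 : 33.19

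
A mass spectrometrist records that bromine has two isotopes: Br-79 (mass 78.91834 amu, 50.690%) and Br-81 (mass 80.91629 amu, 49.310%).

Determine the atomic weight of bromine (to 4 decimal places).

Average mass = Σ (abundance × isotope mass) = 0.50690 × 78.91834 + 0.49310 × 80.91629
= 40.003707 + 39.899823 = 79.903530 amu

79.9035 amu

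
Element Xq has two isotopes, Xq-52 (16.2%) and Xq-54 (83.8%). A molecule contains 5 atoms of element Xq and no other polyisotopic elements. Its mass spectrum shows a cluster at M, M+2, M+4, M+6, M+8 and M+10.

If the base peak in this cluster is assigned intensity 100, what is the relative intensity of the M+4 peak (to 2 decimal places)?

7.22

(0.162 + 0.838)^5 gives M 0.0001, M+2 0.0029, M+4 0.0299, M+6 0.1544, M+8 0.3994, M+10 0.4133; the largest is M+10.
P(M+10) = C(5,5) × 0.162^0 × 0.838^5 = 1 × 1.0000 × 0.41325688 = 0.413257 (base)
P(M+4) = C(5,2) × 0.162^3 × 0.838^2 = 10 × 0.00425153 × 0.702244 = 0.029856
Relative intensity = 0.029856 / 0.413257 × 100 = 7.22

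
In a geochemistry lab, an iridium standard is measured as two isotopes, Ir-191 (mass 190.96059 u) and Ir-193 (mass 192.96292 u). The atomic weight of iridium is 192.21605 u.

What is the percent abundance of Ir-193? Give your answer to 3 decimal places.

62.700%

Let x be the fractional abundance of Ir-191; then Ir-193 has abundance 1 − x.
190.96059·x + 192.96292·(1 − x) = 192.21605
(190.96059 − 192.96292)·x = 192.21605 − 192.96292
x = -0.74687 / -2.00233 = 0.37300 → 37.300% Ir-191, 62.700% Ir-193.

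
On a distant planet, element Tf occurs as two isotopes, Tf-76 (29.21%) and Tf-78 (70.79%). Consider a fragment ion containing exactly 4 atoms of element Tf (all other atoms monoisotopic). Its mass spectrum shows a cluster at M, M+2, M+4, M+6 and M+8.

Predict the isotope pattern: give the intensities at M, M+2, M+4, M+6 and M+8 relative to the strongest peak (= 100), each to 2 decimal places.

1.76 : 17.03 : 61.89 : 100.00 : 60.59

The 4 Tf atoms are independent, so intensities follow the terms of (0.2921 + 0.7079)^4.
P(M) = 0.2921^4 = 0.007280
P(M+2) = 4 × 0.2921^3 × 0.7079^1 = 0.070571
P(M+4) = 6 × 0.2921^2 × 0.7079^2 = 0.256542
P(M+6) = 4 × 0.2921^1 × 0.7079^3 = 0.414484
P(M+8) = 0.7079^4 = 0.251124
The M+6 peak is largest (0.414484); scaling to 100 gives 1.76 : 17.03 : 61.89 : 100.00 : 60.59.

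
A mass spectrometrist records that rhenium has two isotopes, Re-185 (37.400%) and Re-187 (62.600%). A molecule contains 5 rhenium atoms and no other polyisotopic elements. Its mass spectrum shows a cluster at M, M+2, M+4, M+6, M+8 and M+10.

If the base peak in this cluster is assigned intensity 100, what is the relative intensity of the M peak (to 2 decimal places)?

Binomial terms of (0.37400 + 0.62600)^5: M 0.0073, M+2 0.0612, M+4 0.2050, M+6 0.3431, M+8 0.2872, M+10 0.0961 → M+6 is the base peak.
P(M+6) = C(5,3) × 0.37400^2 × 0.62600^3 = 10 × 0.139876 × 0.24531438 = 0.343136 (base)
P(M) = C(5,0) × 0.37400^5 × 0.62600^0 = 1 × 0.00731742 × 1.0000 = 0.007317
Relative intensity = 0.007317 / 0.343136 × 100 = 2.13

2.13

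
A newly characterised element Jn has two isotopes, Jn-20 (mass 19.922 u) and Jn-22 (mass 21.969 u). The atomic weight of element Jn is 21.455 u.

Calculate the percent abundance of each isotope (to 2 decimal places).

Let x be the fractional abundance of Jn-20; then Jn-22 has abundance 1 − x.
19.922·x + 21.969·(1 − x) = 21.455
(19.922 − 21.969)·x = 21.455 − 21.969
x = -0.514 / -2.047 = 0.25110 → 25.11% Jn-20, 74.89% Jn-22.

Jn-20: 25.11%, Jn-22: 74.89%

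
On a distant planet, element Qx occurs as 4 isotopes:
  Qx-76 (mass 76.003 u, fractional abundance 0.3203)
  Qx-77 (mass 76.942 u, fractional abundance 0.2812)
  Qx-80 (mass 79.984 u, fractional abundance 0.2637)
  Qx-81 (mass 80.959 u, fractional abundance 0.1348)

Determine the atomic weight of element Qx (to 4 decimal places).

77.9849 u

The abundance-weighted mean is 0.3203 × 76.003 + 0.2812 × 76.942 + 0.2637 × 79.984 + 0.1348 × 80.959
= 24.34376 + 21.63609 + 21.09178 + 10.91327 = 77.98490 u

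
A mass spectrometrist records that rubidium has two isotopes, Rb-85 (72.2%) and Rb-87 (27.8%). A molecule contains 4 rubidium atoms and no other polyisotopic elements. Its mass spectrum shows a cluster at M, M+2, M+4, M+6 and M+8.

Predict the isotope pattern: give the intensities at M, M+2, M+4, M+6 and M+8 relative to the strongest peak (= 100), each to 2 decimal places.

Each Rb atom is independently Rb-85 (p = 0.722) or Rb-87 (q = 0.278); the cluster is the binomial expansion (p + q)^4.
P(M) = 0.722^4 = 0.271737
P(M+2) = 4 × 0.722^3 × 0.278^1 = 0.418520
P(M+4) = 6 × 0.722^2 × 0.278^2 = 0.241721
P(M+6) = 4 × 0.722^1 × 0.278^3 = 0.062049
P(M+8) = 0.278^4 = 0.005973
The M+2 peak is largest (0.418520); scaling to 100 gives 64.93 : 100.00 : 57.76 : 14.83 : 1.43.

64.93 : 100.00 : 57.76 : 14.83 : 1.43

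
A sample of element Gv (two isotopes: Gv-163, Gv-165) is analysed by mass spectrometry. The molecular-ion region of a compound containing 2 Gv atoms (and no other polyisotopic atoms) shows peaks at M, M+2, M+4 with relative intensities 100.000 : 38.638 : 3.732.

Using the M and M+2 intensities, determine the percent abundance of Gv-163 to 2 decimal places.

83.81%

Let p = fractional abundance of Gv-163. I(M+2)/I(M) = [C(2,1)·p^1·(1−p)] / p^2 = 2·(1−p)/p = 38.638/100.000 = 0.3864
(1−p)/p = 0.3864/2 = 0.1932  ⇒  p = 1/(1 + 0.1932) = 0.8381
Gv-163: 83.81%, Gv-165: 16.19%.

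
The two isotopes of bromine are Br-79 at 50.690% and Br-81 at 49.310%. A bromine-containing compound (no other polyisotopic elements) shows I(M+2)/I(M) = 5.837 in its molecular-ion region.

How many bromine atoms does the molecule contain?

With n Br atoms, P(M+2)/P(M) = C(n,1)·p^(n−1)q / p^n = n·q/p = n · 0.49310/0.50690.
n = 5.837 × 0.50690/0.49310 = 6.00 ≈ 6

6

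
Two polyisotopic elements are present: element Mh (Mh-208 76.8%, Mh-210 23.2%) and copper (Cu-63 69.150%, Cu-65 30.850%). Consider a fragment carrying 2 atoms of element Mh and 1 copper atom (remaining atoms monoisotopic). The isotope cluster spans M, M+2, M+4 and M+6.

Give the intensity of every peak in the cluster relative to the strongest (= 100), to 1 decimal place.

Element Mh pattern (n=2): 0.589824 : 0.356352 : 0.053824
Copper pattern (n=1): 0.6915 : 0.3085
Convolve the two distributions (both contribute in 2-u steps):
  M: 0.589824×0.6915 = 0.407863
  M+2: 0.589824×0.3085 + 0.356352×0.6915 = 0.428378
  M+4: 0.356352×0.3085 + 0.053824×0.6915 = 0.147154
  M+6: 0.053824×0.3085 = 0.016605
Scale to base peak (0.428378) = 100: 95.2 : 100.0 : 34.4 : 3.9

95.2 : 100.0 : 34.4 : 3.9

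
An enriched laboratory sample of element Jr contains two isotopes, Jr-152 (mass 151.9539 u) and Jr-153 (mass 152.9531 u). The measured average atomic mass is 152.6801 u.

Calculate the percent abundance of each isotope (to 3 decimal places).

With x = fraction of Jr-152 (so Jr-153 is 1 − x):
151.9539·x + 152.9531·(1 − x) = 152.6801
(151.9539 − 152.9531)·x = 152.6801 − 152.9531
x = -0.2730 / -0.9992 = 0.27322 → 27.322% Jr-152, 72.678% Jr-153.

Jr-152: 27.322%, Jr-153: 72.678%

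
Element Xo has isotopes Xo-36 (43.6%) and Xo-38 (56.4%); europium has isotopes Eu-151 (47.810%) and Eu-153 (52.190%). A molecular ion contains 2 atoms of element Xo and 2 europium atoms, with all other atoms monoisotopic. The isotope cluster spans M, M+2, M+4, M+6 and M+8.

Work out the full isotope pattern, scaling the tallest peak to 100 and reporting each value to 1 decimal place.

Element Xo pattern (n=2): 0.190096 : 0.491808 : 0.318096
Europium pattern (n=2): 0.22857961 : 0.49904078 : 0.27237961
Convolve the two distributions (both contribute in 2-u steps):
  M: 0.190096×0.22857961 = 0.043452
  M+2: 0.190096×0.49904078 + 0.491808×0.22857961 = 0.207283
  M+4: 0.190096×0.27237961 + 0.491808×0.49904078 + 0.318096×0.22857961 = 0.369921
  M+6: 0.491808×0.27237961 + 0.318096×0.49904078 = 0.292701
  M+8: 0.318096×0.27237961 = 0.086643
Scale to base peak (0.369921) = 100: 11.7 : 56.0 : 100.0 : 79.1 : 23.4

11.7 : 56.0 : 100.0 : 79.1 : 23.4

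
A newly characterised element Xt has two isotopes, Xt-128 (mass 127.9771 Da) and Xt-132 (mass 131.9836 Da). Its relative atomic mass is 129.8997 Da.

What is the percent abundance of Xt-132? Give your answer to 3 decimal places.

With x = fraction of Xt-128 (so Xt-132 is 1 − x):
127.9771·x + 131.9836·(1 − x) = 129.8997
(127.9771 − 131.9836)·x = 129.8997 − 131.9836
x = -2.0839 / -4.0065 = 0.52013 → 52.013% Xt-128, 47.987% Xt-132.

47.987%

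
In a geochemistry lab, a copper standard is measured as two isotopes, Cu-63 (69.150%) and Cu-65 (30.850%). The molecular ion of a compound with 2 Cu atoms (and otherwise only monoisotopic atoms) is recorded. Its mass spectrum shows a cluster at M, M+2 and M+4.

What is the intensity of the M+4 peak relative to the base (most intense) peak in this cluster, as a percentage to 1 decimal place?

Binomial terms of (0.69150 + 0.30850)^2: M 0.4782, M+2 0.4267, M+4 0.0952 → M is the base peak.
P(M) = C(2,0) × 0.69150^2 × 0.30850^0 = 1 × 0.47817225 × 1.0000 = 0.478172 (base)
P(M+4) = C(2,2) × 0.69150^0 × 0.30850^2 = 1 × 1.0000 × 0.09517225 = 0.095172
Relative intensity = 0.095172 / 0.478172 × 100 = 19.9

19.9%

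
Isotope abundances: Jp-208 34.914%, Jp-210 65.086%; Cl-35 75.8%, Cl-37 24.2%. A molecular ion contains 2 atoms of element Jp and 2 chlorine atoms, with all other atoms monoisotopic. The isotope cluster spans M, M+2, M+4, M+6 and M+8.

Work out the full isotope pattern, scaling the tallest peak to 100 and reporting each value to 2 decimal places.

Element Jp pattern (n=2): 0.12189874 : 0.45448252 : 0.42361874
Chlorine pattern (n=2): 0.574564 : 0.366872 : 0.058564
Convolve the two distributions (both contribute in 2-u steps):
  M: 0.12189874×0.574564 = 0.070039
  M+2: 0.12189874×0.366872 + 0.45448252×0.574564 = 0.305851
  M+4: 0.12189874×0.058564 + 0.45448252×0.366872 + 0.42361874×0.574564 = 0.417272
  M+6: 0.45448252×0.058564 + 0.42361874×0.366872 = 0.182030
  M+8: 0.42361874×0.058564 = 0.024809
Scale to base peak (0.417272) = 100: 16.78 : 73.30 : 100.00 : 43.62 : 5.95

16.78 : 73.30 : 100.00 : 43.62 : 5.95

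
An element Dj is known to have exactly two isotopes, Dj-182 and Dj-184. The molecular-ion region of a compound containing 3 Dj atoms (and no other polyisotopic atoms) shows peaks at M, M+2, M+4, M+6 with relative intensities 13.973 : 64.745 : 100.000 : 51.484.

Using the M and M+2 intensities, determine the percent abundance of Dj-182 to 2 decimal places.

Write p for the Dj-182 fraction. I(M+2)/I(M) = [C(3,1)·p^2·(1−p)] / p^3 = 3·(1−p)/p = 64.745/13.973 = 4.6336
(1−p)/p = 4.6336/3 = 1.5445  ⇒  p = 1/(1 + 1.5445) = 0.3930
Dj-182: 39.30%, Dj-184: 60.70%.

39.30%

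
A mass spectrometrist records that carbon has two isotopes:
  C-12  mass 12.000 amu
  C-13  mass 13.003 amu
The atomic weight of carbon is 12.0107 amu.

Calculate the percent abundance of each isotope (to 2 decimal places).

C-12: 98.93%, C-13: 1.07%

With x = fraction of C-12 (so C-13 is 1 − x):
12.000·x + 13.003·(1 − x) = 12.0107
(12.000 − 13.003)·x = 12.0107 − 13.003
x = -0.9923 / -1.003 = 0.98933 → 98.93% C-12, 1.07% C-13.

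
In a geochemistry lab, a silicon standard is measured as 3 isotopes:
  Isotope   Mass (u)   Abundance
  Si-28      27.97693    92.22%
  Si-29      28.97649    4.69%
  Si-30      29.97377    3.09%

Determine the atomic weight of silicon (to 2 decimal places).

28.09 u

Ar = Σ fᵢ·mᵢ = 0.9222 × 27.97693 + 0.0469 × 28.97649 + 0.0309 × 29.97377
= 25.800325 + 1.358997 + 0.926189 = 28.085511 u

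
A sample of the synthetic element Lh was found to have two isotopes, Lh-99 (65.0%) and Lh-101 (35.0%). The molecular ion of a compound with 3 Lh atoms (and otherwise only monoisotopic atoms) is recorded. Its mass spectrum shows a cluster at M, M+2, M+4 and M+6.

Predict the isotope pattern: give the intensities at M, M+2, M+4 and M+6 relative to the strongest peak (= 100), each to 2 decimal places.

The 3 Lh atoms are independent, so intensities follow the terms of (0.650 + 0.350)^3.
P(M) = 0.650^3 = 0.274625
P(M+2) = 3 × 0.650^2 × 0.350^1 = 0.443625
P(M+4) = 3 × 0.650^1 × 0.350^2 = 0.238875
P(M+6) = 0.350^3 = 0.042875
The M+2 peak is largest (0.443625); scaling to 100 gives 61.90 : 100.00 : 53.85 : 9.66.

61.90 : 100.00 : 53.85 : 9.66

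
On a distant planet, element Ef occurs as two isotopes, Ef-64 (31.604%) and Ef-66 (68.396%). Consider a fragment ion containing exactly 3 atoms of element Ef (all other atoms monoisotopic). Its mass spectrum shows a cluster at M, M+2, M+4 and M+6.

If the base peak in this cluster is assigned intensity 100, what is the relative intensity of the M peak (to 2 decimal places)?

7.12

Binomial terms of (0.31604 + 0.68396)^3: M 0.0316, M+2 0.2049, M+4 0.4435, M+6 0.3200 → M+4 is the base peak.
P(M+4) = C(3,2) × 0.31604^1 × 0.68396^2 = 3 × 0.31604 × 0.46780128 = 0.443532 (base)
P(M) = C(3,0) × 0.31604^3 × 0.68396^0 = 1 × 0.03156648 × 1.0000 = 0.031566
Relative intensity = 0.031566 / 0.443532 × 100 = 7.12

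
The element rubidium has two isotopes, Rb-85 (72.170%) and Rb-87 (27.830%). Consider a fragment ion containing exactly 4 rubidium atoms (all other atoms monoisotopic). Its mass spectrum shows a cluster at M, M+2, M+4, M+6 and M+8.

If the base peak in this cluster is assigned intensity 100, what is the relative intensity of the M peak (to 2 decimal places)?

(0.72170 + 0.27830)^4 gives M 0.2713, M+2 0.4184, M+4 0.2420, M+6 0.0622, M+8 0.0060; the largest is M+2.
P(M+2) = C(4,1) × 0.72170^3 × 0.27830^1 = 4 × 0.37589809 × 0.2783 = 0.418450 (base)
P(M) = C(4,0) × 0.72170^4 × 0.27830^0 = 1 × 0.27128565 × 1.0000 = 0.271286
Relative intensity = 0.271286 / 0.418450 × 100 = 64.83

64.83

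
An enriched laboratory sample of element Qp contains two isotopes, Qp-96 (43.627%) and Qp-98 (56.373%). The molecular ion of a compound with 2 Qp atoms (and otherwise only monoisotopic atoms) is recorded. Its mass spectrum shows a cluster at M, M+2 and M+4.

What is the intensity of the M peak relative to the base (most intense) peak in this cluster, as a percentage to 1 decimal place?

38.7%

Binomial terms of (0.43627 + 0.56373)^2: M 0.1903, M+2 0.4919, M+4 0.3178 → M+2 is the base peak.
P(M+2) = C(2,1) × 0.43627^1 × 0.56373^1 = 2 × 0.43627 × 0.56373 = 0.491877 (base)
P(M) = C(2,0) × 0.43627^2 × 0.56373^0 = 1 × 0.19033151 × 1.0000 = 0.190332
Relative intensity = 0.190332 / 0.491877 × 100 = 38.7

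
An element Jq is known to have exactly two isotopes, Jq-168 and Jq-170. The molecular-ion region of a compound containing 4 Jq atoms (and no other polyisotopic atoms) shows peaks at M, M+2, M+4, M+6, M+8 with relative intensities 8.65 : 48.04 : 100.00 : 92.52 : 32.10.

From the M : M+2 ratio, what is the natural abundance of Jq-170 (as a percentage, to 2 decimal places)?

Let p = fractional abundance of Jq-168. I(M+2)/I(M) = [C(4,1)·p^3·(1−p)] / p^4 = 4·(1−p)/p = 48.04/8.65 = 5.5538
(1−p)/p = 5.5538/4 = 1.3884  ⇒  p = 1/(1 + 1.3884) = 0.4187
Jq-168: 41.87%, Jq-170: 58.13%.

58.13%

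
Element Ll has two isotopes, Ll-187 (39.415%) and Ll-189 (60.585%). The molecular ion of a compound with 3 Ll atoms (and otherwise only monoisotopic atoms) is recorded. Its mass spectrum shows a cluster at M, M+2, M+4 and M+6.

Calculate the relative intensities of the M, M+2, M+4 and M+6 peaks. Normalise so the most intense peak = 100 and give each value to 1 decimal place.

14.1 : 65.1 : 100.0 : 51.2

Expanding (0.39415 + 0.60585)^3:
P(M) = 0.39415^3 = 0.061233
P(M+2) = 3 × 0.39415^2 × 0.60585^1 = 0.282364
P(M+4) = 3 × 0.39415^1 × 0.60585^2 = 0.434023
P(M+6) = 0.60585^3 = 0.222380
The M+4 peak is largest (0.434023); scaling to 100 gives 14.1 : 65.1 : 100.0 : 51.2.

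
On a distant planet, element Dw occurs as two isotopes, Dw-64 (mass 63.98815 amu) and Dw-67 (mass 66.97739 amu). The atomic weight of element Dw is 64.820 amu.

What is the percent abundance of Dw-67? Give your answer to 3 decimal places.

27.828%

With x = fraction of Dw-64 (so Dw-67 is 1 − x):
63.98815·x + 66.97739·(1 − x) = 64.820
(63.98815 − 66.97739)·x = 64.820 − 66.97739
x = -2.15739 / -2.98924 = 0.72172 → 72.172% Dw-64, 27.828% Dw-67.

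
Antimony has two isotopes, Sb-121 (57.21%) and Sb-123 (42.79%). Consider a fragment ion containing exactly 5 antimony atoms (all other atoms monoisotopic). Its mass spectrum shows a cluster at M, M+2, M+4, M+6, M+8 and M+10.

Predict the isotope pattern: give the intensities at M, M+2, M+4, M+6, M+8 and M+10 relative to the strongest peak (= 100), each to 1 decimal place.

Expanding (0.5721 + 0.4279)^5:
P(M) = 0.5721^5 = 0.061286
P(M+2) = 5 × 0.5721^4 × 0.4279^1 = 0.229192
P(M+4) = 10 × 0.5721^3 × 0.4279^2 = 0.342847
P(M+6) = 10 × 0.5721^2 × 0.4279^3 = 0.256431
P(M+8) = 5 × 0.5721^1 × 0.4279^4 = 0.095898
P(M+10) = 0.4279^5 = 0.014345
The M+4 peak is largest (0.342847); scaling to 100 gives 17.9 : 66.8 : 100.0 : 74.8 : 28.0 : 4.2.

17.9 : 66.8 : 100.0 : 74.8 : 28.0 : 4.2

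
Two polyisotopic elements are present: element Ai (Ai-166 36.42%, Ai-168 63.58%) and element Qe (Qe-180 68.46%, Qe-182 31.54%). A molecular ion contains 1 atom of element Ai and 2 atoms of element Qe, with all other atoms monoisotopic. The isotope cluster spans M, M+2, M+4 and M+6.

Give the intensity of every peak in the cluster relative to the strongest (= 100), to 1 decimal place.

37.5 : 100.0 : 68.3 : 13.9

Element Ai pattern (n=1): 0.3642 : 0.6358
Element Qe pattern (n=2): 0.46867716 : 0.43184568 : 0.09947716
Convolve the two distributions (both contribute in 2-u steps):
  M: 0.3642×0.46867716 = 0.170692
  M+2: 0.3642×0.43184568 + 0.6358×0.46867716 = 0.455263
  M+4: 0.3642×0.09947716 + 0.6358×0.43184568 = 0.310797
  M+6: 0.6358×0.09947716 = 0.063248
Scale to base peak (0.455263) = 100: 37.5 : 100.0 : 68.3 : 13.9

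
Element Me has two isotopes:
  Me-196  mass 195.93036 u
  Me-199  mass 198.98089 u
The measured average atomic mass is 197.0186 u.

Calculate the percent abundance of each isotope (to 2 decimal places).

Me-196: 64.33%, Me-199: 35.67%

With x = fraction of Me-196 (so Me-199 is 1 − x):
195.93036·x + 198.98089·(1 − x) = 197.0186
(195.93036 − 198.98089)·x = 197.0186 − 198.98089
x = -1.96229 / -3.05053 = 0.64326 → 64.33% Me-196, 35.67% Me-199.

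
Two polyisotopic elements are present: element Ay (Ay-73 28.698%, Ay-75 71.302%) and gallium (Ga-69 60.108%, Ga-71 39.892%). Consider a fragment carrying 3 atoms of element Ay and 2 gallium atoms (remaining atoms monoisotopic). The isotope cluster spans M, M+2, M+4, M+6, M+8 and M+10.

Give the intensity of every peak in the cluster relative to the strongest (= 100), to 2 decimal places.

2.31 : 20.33 : 66.79 : 100.00 : 66.00 : 15.64

Element Ay pattern (n=3): 0.02363496 : 0.17616768 : 0.43769976 : 0.3624976
Gallium pattern (n=2): 0.36129717 : 0.47956567 : 0.15913717
Convolve the two distributions (both contribute in 2-u steps):
  M: 0.02363496×0.36129717 = 0.008539
  M+2: 0.02363496×0.47956567 + 0.17616768×0.36129717 = 0.074983
  M+4: 0.02363496×0.15913717 + 0.17616768×0.47956567 + 0.43769976×0.36129717 = 0.246385
  M+6: 0.17616768×0.15913717 + 0.43769976×0.47956567 + 0.3624976×0.36129717 = 0.368910
  M+8: 0.43769976×0.15913717 + 0.3624976×0.47956567 = 0.243496
  M+10: 0.3624976×0.15913717 = 0.057687
Scale to base peak (0.368910) = 100: 2.31 : 20.33 : 66.79 : 100.00 : 66.00 : 15.64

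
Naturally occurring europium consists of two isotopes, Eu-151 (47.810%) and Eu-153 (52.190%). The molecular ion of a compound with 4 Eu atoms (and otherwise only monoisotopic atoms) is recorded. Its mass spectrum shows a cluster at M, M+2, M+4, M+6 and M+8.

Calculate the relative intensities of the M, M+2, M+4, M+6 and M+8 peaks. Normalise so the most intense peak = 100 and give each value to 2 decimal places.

Each Eu atom is independently Eu-151 (p = 0.47810) or Eu-153 (q = 0.52190); the cluster is the binomial expansion (p + q)^4.
P(M) = 0.47810^4 = 0.052249
P(M+2) = 4 × 0.47810^3 × 0.52190^1 = 0.228141
P(M+4) = 6 × 0.47810^2 × 0.52190^2 = 0.373563
P(M+6) = 4 × 0.47810^1 × 0.52190^3 = 0.271857
P(M+8) = 0.52190^4 = 0.074191
The M+4 peak is largest (0.373563); scaling to 100 gives 13.99 : 61.07 : 100.00 : 72.77 : 19.86.

13.99 : 61.07 : 100.00 : 72.77 : 19.86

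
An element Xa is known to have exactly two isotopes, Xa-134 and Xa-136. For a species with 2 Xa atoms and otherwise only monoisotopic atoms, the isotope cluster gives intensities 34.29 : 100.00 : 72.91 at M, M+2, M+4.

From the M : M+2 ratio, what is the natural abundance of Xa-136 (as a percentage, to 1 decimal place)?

59.3%

If p is the fraction of Xa that is Xa-134, then I(M+2)/I(M) = [C(2,1)·p^1·(1−p)] / p^2 = 2·(1−p)/p = 100.00/34.29 = 2.9163
(1−p)/p = 2.9163/2 = 1.4582  ⇒  p = 1/(1 + 1.4582) = 0.4068
Xa-134: 40.7%, Xa-136: 59.3%.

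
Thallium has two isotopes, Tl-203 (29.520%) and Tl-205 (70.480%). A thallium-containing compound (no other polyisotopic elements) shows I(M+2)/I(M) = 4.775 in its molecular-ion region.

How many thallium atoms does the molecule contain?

2

With n Tl atoms, P(M+2)/P(M) = C(n,1)·p^(n−1)q / p^n = n·q/p = n · 0.70480/0.29520.
n = 4.775 × 0.29520/0.70480 = 2.00 ≈ 2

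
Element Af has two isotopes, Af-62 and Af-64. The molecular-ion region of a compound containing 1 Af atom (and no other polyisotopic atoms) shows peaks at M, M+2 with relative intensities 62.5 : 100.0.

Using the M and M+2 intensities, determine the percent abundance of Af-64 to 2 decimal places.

61.54%

Write p for the Af-62 fraction. I(M+2)/I(M) = [C(1,1)·p^0·(1−p)] / p^1 = 1·(1−p)/p = 100.0/62.5 = 1.6000
(1−p)/p = 1.6000/1 = 1.6000  ⇒  p = 1/(1 + 1.6000) = 0.3846
Af-62: 38.46%, Af-64: 61.54%.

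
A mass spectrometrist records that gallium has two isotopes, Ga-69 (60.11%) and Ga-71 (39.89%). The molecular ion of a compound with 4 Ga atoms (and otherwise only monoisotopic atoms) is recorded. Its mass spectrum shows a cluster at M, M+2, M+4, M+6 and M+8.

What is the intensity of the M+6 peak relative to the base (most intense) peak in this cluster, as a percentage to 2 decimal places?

44.04%

Term probabilities: M 0.1306, M+2 0.3465, M+4 0.3450, M+6 0.1526, M+8 0.0253. Base peak = M+2.
P(M+2) = C(4,1) × 0.6011^3 × 0.3989^1 = 4 × 0.21719018 × 0.3989 = 0.346549 (base)
P(M+6) = C(4,3) × 0.6011^1 × 0.3989^3 = 4 × 0.6011 × 0.06347345 = 0.152616
Relative intensity = 0.152616 / 0.346549 × 100 = 44.04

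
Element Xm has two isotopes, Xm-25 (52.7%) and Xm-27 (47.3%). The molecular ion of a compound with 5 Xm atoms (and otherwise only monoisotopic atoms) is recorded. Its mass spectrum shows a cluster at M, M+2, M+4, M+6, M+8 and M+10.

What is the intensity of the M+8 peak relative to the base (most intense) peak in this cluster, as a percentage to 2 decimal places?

40.28%

Binomial terms of (0.527 + 0.473)^5: M 0.0406, M+2 0.1824, M+4 0.3275, M+6 0.2939, M+8 0.1319, M+10 0.0237 → M+4 is the base peak.
P(M+4) = C(5,2) × 0.527^3 × 0.473^2 = 10 × 0.14636318 × 0.223729 = 0.327457 (base)
P(M+8) = C(5,4) × 0.527^1 × 0.473^4 = 5 × 0.5270 × 0.05005467 = 0.131894
Relative intensity = 0.131894 / 0.327457 × 100 = 40.28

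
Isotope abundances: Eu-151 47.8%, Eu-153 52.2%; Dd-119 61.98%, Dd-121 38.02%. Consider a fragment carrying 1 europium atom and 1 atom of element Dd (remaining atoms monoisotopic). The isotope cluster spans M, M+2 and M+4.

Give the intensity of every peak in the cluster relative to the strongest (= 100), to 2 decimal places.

Europium pattern (n=1): 0.4780 : 0.5220
Element Dd pattern (n=1): 0.6198 : 0.3802
Convolve the two distributions (both contribute in 2-u steps):
  M: 0.4780×0.6198 = 0.296264
  M+2: 0.4780×0.3802 + 0.5220×0.6198 = 0.505271
  M+4: 0.5220×0.3802 = 0.198464
Scale to base peak (0.505271) = 100: 58.63 : 100.00 : 39.28

58.63 : 100.00 : 39.28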